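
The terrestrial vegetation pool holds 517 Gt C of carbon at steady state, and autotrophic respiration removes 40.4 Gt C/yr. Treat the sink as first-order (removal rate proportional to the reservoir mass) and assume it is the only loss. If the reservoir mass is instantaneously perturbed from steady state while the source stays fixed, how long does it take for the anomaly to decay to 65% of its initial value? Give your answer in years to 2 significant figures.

5.5 yr

For a linear reservoir the anomaly decays as exp(−t/τ) with τ = M/F = 517/40.4 = 12.80 yr.
exp(−t/τ) = 0.65 ⇒ t = −τ ln(0.65) = 12.80 × 0.4308 = 5.513 yr.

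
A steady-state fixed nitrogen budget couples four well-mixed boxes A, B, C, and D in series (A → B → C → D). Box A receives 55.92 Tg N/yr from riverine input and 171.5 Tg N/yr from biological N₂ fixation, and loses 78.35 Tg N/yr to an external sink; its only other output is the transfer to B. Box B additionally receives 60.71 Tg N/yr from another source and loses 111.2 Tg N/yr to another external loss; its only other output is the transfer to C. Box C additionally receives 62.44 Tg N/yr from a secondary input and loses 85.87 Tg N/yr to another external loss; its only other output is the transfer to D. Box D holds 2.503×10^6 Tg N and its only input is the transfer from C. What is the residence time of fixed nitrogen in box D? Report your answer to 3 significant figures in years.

Box A: F(A→B) = (55.92 + 171.5) − 78.35 = 149.07 Tg N/yr.
Box B: F(B→C) = (149.07 + 60.71) − 111.2 = 98.580 Tg N/yr.
Box C: F(C→D) = (98.580 + 62.44) − 85.87 = 75.150 Tg N/yr.
Box D throughput = its input = 75.150 Tg N/yr; τ = 2.503×10^6 / 75.150 = 33310 yr.

33300 yr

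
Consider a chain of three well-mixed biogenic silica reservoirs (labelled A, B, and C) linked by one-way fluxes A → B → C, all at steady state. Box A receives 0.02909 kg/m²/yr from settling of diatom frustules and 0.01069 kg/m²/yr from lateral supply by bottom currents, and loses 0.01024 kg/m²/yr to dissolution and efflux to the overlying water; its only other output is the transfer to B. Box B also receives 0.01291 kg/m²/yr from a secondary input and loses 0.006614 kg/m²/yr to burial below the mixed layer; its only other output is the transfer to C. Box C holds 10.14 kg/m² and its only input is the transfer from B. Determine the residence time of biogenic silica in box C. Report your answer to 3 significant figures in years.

283 yr

Box A: F(A→B) = (0.02909 + 0.01069) − 0.01024 = 0.029540 kg/m²/yr.
Box B: F(B→C) = (0.029540 + 0.01291) − 0.006614 = 0.035836 kg/m²/yr.
Box C throughput = its input = 0.035836 kg/m²/yr; τ = 10.14 / 0.035836 = 283.0 yr.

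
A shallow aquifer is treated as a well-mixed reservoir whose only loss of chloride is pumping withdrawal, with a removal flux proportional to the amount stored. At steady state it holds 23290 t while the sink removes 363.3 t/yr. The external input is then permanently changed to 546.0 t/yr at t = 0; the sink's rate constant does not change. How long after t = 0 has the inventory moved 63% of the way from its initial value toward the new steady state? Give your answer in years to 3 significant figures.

63.7 yr

τ = M₀/F₀ = 23290/363.3 = 64.11 yr.
The remaining gap fraction is e^(−t/τ); 63% covered ⇒ e^(−t/τ) = 0.370.
t = −τ ln(0.370) = 64.11 × 0.9943 = 63.74 yr.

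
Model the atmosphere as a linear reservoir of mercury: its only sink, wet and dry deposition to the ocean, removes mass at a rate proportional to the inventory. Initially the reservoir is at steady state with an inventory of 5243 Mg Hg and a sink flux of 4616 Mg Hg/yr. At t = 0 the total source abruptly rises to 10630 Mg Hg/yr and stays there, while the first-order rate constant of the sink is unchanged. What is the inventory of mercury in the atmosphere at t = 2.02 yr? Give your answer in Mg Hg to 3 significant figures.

10900 Mg Hg

The sink rate constant is k = F₀/M₀ = 4616/5243 = 0.8804 yr⁻¹.
Solving dM/dt = F₁ − kM with M(0) = M₀ gives M(t) = F₁/k + (M₀ − F₁/k)·e^(−kt).
F₁/k = 10630/0.8804 = 12074 Mg Hg; kt = 0.8804 × 2.02 = 1.778, e^(−kt) = 0.1689.
M(2.02) = 12074 + (5243 − 12074) × 0.1689 = 12074 − 1154 = 10920 Mg Hg.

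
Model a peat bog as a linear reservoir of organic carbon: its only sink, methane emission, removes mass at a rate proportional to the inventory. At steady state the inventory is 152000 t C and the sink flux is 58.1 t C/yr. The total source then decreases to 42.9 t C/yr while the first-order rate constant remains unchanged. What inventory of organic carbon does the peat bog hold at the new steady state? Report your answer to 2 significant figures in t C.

110000 t C

Rate constant k = F/M = 58.1 / 152000 = 0.0003822 yr⁻¹.
At the new steady state, source = k·M_new ⇒ M_new = 42.9 / 0.0003822 = 112200 t C.
(Equivalently M_new = M × F_new/F_old = 152000 × 42.9/58.1.)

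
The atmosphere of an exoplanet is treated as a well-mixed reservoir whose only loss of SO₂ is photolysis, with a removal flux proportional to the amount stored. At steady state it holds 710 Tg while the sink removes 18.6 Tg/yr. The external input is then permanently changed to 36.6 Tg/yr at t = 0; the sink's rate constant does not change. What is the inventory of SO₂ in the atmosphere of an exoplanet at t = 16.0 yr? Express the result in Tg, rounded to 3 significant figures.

945 Tg

The sink rate constant is k = F₀/M₀ = 18.6/710 = 0.02620 yr⁻¹.
Solving dM/dt = F₁ − kM with M(0) = M₀ gives M(t) = F₁/k + (M₀ − F₁/k)·e^(−kt).
F₁/k = 36.6/0.02620 = 1397.1 Tg; kt = 0.02620 × 16.0 = 0.4192, e^(−kt) = 0.6576.
M(16.0) = 1397.1 + (710 − 1397.1) × 0.6576 = 1397.1 − 451.8 = 945.26 Tg.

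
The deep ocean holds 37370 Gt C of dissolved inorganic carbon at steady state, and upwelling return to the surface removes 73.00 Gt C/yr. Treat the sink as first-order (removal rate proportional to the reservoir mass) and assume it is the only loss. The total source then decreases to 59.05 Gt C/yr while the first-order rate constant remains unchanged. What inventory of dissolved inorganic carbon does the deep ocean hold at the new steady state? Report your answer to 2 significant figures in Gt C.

Rate constant k = F/M = 73.00 / 37370 = 0.001953 yr⁻¹.
At the new steady state, source = k·M_new ⇒ M_new = 59.05 / 0.001953 = 30230 Gt C.
(Equivalently M_new = M × F_new/F_old = 37370 × 59.05/73.00.)

30000 Gt C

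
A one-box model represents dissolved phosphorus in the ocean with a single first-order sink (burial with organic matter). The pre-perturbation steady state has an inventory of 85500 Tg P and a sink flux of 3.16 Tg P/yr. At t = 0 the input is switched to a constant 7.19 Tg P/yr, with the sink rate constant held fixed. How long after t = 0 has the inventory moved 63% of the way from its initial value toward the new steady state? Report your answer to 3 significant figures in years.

26900 yr

τ = M₀/F₀ = 85500/3.16 = 27060 yr.
The remaining gap fraction is e^(−t/τ); 63% covered ⇒ e^(−t/τ) = 0.370.
t = −τ ln(0.370) = 27060 × 0.9943 = 26900 yr.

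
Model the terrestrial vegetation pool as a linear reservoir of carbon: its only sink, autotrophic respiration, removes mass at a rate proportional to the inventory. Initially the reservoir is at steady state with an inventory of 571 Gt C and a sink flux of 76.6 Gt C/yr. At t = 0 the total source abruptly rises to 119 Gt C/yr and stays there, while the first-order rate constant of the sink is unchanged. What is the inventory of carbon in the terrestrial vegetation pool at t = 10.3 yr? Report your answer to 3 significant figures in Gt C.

808 Gt C

The sink rate constant is k = F₀/M₀ = 76.6/571 = 0.1342 yr⁻¹.
Solving dM/dt = F₁ − kM with M(0) = M₀ gives M(t) = F₁/k + (M₀ − F₁/k)·e^(−kt).
F₁/k = 119/0.1342 = 887.06 Gt C; kt = 0.1342 × 10.3 = 1.382, e^(−kt) = 0.2511.
M(10.3) = 887.06 + (571 − 887.06) × 0.2511 = 887.06 − 79.38 = 807.69 Gt C.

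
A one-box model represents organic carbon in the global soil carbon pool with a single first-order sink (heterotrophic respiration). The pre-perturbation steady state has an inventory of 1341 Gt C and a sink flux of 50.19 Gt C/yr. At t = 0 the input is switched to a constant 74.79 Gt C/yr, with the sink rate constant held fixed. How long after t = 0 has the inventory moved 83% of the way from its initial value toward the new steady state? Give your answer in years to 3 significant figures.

47.3 yr

τ = M₀/F₀ = 1341/50.19 = 26.72 yr.
The remaining gap fraction is e^(−t/τ); 83% covered ⇒ e^(−t/τ) = 0.170.
t = −τ ln(0.170) = 26.72 × 1.772 = 47.34 yr.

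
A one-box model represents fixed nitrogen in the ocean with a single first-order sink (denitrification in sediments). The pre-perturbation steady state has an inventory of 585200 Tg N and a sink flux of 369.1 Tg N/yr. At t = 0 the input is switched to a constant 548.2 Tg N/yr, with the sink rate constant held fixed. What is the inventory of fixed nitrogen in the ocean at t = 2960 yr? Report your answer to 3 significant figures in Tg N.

Residence time τ = M₀/F₀ = 1585 yr. The eventual steady state is M_∞ = M₀·(F₁/F₀) = 585200 × 548.2/369.1 = 869160 Tg N.
The anomaly ΔM(t) = M(t) − M_∞ decays as ΔM₀·e^(−t/τ) with ΔM₀ = 585200 − 869160 = −284000 Tg N.
At t = 2960 yr, e^(−t/τ) = e^(−1.867) = 0.1546, so ΔM = −43900 Tg N and M = 869160 − 43900 = 825260 Tg N.

825000 Tg N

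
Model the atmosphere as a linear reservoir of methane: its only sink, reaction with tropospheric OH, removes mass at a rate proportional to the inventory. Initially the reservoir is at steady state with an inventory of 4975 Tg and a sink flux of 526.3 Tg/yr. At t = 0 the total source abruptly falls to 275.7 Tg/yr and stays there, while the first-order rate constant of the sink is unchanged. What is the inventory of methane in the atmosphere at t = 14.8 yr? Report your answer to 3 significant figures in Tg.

3100 Tg

Residence time τ = M₀/F₀ = 9.453 yr. The eventual steady state is M_∞ = M₀·(F₁/F₀) = 4975 × 275.7/526.3 = 2606.1 Tg.
The anomaly ΔM(t) = M(t) − M_∞ decays as ΔM₀·e^(−t/τ) with ΔM₀ = 4975 − 2606.1 = 2369 Tg.
At t = 14.8 yr, e^(−t/τ) = e^(−1.566) = 0.2089, so ΔM = 495.0 Tg and M = 2606.1 + 495.0 = 3101.1 Tg.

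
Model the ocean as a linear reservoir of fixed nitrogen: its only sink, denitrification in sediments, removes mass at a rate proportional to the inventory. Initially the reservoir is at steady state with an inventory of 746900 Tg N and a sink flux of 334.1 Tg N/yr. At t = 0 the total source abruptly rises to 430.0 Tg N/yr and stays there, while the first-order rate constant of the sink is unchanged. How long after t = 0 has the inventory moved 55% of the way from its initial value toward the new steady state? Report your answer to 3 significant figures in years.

τ = M₀/F₀ = 746900/334.1 = 2236 yr.
The remaining gap fraction is e^(−t/τ); 55% covered ⇒ e^(−t/τ) = 0.450.
t = −τ ln(0.450) = 2236 × 0.7985 = 1785 yr.

1790 yr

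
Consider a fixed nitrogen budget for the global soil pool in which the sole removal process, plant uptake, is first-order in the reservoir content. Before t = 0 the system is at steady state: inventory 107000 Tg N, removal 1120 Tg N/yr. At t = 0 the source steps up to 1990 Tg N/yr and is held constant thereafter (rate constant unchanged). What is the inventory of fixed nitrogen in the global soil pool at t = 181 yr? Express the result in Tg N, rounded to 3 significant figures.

178000 Tg N

The sink rate constant is k = F₀/M₀ = 1120/107000 = 0.01047 yr⁻¹.
Solving dM/dt = F₁ − kM with M(0) = M₀ gives M(t) = F₁/k + (M₀ − F₁/k)·e^(−kt).
F₁/k = 1990/0.01047 = 190120 Tg N; kt = 0.01047 × 181 = 1.895, e^(−kt) = 0.1504.
M(181) = 190120 + (107000 − 190120) × 0.1504 = 190120 − 12500 = 177620 Tg N.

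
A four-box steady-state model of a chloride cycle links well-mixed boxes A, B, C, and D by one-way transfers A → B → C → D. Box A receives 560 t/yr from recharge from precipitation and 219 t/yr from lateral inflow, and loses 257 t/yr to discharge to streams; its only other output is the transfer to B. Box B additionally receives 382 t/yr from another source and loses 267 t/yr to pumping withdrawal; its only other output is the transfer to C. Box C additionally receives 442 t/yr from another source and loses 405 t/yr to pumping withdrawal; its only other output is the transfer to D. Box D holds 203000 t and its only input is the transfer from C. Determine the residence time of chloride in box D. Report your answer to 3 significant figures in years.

301 yr

Box A: F(A→B) = (560 + 219) − 257 = 522.00 t/yr.
Box B: F(B→C) = (522.00 + 382) − 267 = 637.00 t/yr.
Box C: F(C→D) = (637.00 + 442) − 405 = 674.00 t/yr.
Box D throughput = its input = 674.00 t/yr; τ = 203000 / 674.00 = 301.2 yr.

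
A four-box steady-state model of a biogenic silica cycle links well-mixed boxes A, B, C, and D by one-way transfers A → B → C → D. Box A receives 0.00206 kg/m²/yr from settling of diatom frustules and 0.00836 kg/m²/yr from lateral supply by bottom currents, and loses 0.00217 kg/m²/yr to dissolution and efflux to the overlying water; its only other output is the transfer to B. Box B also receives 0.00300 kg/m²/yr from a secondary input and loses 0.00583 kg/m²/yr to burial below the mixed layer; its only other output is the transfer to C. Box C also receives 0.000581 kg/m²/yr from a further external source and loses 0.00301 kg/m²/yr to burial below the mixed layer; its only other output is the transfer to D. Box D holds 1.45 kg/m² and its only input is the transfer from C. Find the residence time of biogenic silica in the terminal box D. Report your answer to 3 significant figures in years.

Box A: F(A→B) = (0.00206 + 0.00836) − 0.00217 = 0.0082500 kg/m²/yr.
Box B: F(B→C) = (0.0082500 + 0.00300) − 0.00583 = 0.0054200 kg/m²/yr.
Box C: F(C→D) = (0.0054200 + 0.000581) − 0.00301 = 0.0029910 kg/m²/yr.
Box D throughput = its input = 0.0029910 kg/m²/yr; τ = 1.45 / 0.0029910 = 484.8 yr.

485 yr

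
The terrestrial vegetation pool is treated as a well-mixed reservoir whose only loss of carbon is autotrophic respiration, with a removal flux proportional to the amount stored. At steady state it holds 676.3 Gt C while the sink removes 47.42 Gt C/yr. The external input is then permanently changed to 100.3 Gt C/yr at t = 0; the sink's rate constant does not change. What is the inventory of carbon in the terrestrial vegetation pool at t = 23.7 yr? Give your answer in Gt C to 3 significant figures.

The sink rate constant is k = F₀/M₀ = 47.42/676.3 = 0.07012 yr⁻¹.
Solving dM/dt = F₁ − kM with M(0) = M₀ gives M(t) = F₁/k + (M₀ − F₁/k)·e^(−kt).
F₁/k = 100.3/0.07012 = 1430.5 Gt C; kt = 0.07012 × 23.7 = 1.662, e^(−kt) = 0.1898.
M(23.7) = 1430.5 + (676.3 − 1430.5) × 0.1898 = 1430.5 − 143.1 = 1287.3 Gt C.

1290 Gt C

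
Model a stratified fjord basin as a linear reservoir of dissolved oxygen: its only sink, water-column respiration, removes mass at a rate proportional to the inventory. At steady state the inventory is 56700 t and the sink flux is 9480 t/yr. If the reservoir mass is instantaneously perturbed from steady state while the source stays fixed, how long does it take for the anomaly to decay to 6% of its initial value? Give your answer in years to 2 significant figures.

For a linear reservoir the anomaly decays as exp(−t/τ) with τ = M/F = 56700/9480 = 5.981 yr.
exp(−t/τ) = 0.06 ⇒ t = −τ ln(0.06) = 5.981 × 2.813 = 16.83 yr.

17 yr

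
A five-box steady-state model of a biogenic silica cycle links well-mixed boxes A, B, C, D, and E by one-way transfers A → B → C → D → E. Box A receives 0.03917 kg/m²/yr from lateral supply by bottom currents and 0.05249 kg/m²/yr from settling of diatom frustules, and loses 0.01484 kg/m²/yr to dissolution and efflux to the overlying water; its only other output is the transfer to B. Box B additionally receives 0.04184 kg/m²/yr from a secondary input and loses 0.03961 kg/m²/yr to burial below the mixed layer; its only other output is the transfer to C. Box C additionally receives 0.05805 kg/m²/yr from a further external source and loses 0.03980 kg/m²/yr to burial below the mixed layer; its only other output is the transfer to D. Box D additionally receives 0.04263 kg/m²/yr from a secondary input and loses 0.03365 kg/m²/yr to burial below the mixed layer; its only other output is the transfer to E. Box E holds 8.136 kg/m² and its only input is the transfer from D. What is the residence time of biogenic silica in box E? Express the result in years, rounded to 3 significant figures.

Box A: F(A→B) = (0.03917 + 0.05249) − 0.01484 = 0.076820 kg/m²/yr.
Box B: F(B→C) = (0.076820 + 0.04184) − 0.03961 = 0.079050 kg/m²/yr.
Box C: F(C→D) = (0.079050 + 0.05805) − 0.03980 = 0.097300 kg/m²/yr.
Box D: F(D→E) = (0.097300 + 0.04263) − 0.03365 = 0.10628 kg/m²/yr.
Box E throughput = its input = 0.10628 kg/m²/yr; τ = 8.136 / 0.10628 = 76.55 yr.

76.6 yr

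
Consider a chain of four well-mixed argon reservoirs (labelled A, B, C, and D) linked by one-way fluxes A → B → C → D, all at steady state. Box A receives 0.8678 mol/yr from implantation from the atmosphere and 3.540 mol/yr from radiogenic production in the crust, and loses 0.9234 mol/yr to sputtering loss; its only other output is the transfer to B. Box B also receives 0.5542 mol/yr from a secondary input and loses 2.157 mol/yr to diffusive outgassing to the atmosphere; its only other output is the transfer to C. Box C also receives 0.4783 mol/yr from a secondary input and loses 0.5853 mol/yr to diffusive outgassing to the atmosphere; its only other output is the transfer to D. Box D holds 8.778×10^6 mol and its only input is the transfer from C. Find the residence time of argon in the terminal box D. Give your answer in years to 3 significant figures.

4.95×10^6 yr

Box A: F(A→B) = (0.8678 + 3.540) − 0.9234 = 3.4844 mol/yr.
Box B: F(B→C) = (3.4844 + 0.5542) − 2.157 = 1.8816 mol/yr.
Box C: F(C→D) = (1.8816 + 0.4783) − 0.5853 = 1.7746 mol/yr.
Box D throughput = its input = 1.7746 mol/yr; τ = 8.778×10^6 / 1.7746 = 4.946×10^6 yr.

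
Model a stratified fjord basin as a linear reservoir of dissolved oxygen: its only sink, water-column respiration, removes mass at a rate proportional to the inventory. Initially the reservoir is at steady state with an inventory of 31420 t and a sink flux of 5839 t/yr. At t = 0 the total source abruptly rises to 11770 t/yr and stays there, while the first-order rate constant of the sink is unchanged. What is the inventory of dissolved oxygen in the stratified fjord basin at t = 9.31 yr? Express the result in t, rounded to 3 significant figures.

Residence time τ = M₀/F₀ = 5.381 yr. The eventual steady state is M_∞ = M₀·(F₁/F₀) = 31420 × 11770/5839 = 63335 t.
The anomaly ΔM(t) = M(t) − M_∞ decays as ΔM₀·e^(−t/τ) with ΔM₀ = 31420 − 63335 = −31920 t.
At t = 9.31 yr, e^(−t/τ) = e^(−1.730) = 0.1773, so ΔM = −5657 t and M = 63335 − 5657 = 57678 t.

57700 t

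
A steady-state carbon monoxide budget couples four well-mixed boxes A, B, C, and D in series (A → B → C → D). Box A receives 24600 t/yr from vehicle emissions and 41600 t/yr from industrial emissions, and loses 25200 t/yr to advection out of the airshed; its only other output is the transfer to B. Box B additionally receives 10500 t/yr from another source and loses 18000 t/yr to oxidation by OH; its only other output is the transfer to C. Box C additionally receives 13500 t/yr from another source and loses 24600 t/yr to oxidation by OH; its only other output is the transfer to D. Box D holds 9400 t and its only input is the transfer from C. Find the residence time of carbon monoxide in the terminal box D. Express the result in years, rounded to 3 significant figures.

0.420 yr

Box A: F(A→B) = (24600 + 41600) − 25200 = 41000 t/yr.
Box B: F(B→C) = (41000 + 10500) − 18000 = 33500 t/yr.
Box C: F(C→D) = (33500 + 13500) − 24600 = 22400 t/yr.
Box D throughput = its input = 22400 t/yr; τ = 9400 / 22400 = 0.4196 yr.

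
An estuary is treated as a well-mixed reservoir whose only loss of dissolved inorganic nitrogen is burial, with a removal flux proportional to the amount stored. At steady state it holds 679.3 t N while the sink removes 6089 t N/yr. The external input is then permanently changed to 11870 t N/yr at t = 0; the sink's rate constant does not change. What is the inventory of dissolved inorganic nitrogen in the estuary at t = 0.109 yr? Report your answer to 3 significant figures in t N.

1080 t N

Residence time τ = M₀/F₀ = 0.1116 yr. The eventual steady state is M_∞ = M₀·(F₁/F₀) = 679.3 × 11870/6089 = 1324.2 t N.
The anomaly ΔM(t) = M(t) − M_∞ decays as ΔM₀·e^(−t/τ) with ΔM₀ = 679.3 − 1324.2 = −644.9 t N.
At t = 0.109 yr, e^(−t/τ) = e^(−0.9770) = 0.3764, so ΔM = −242.8 t N and M = 1324.2 − 242.8 = 1081.5 t N.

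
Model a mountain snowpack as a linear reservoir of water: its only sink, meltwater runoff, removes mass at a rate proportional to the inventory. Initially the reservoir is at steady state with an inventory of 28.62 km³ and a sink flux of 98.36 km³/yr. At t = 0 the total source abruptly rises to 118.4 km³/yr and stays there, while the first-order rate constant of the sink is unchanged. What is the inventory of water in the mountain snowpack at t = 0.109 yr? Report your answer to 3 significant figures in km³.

τ = M₀/F₀ = 28.62/98.36 = 0.2910 yr; rate constant k = 1/τ.
New steady state M_∞ = F₁/k = F₁·τ = 118.4 × 0.2910 = 34.451 km³.
M(t) = M_∞ + (M₀ − M_∞)·e^(−t/τ); t/τ = 0.109/0.2910 = 0.3746, so e^(−t/τ) = 0.6876.
M(t) = 34.451 − 5.831 × 0.6876 = 30.442 km³.

30.4 km³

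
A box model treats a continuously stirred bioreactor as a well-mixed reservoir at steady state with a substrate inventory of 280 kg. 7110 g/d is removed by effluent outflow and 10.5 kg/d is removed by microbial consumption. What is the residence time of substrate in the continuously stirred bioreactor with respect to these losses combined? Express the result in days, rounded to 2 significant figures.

Convert the effluent outflow flux: 7110 g/d = 7.110 kg/d.
Total removal = 7.110 + 10.50 = 17.610 kg/d.
τ = M / ΣF_out = 280 / 17.610 = 15.90 d.

16 d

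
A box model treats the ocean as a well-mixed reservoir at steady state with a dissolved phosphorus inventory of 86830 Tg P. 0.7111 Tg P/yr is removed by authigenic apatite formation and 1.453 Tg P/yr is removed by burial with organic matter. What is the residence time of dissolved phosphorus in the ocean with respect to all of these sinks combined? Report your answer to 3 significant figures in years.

40100 yr

Total removal flux = 0.7111 + 1.453 = 2.1641 Tg P/yr.
τ = M / ΣF_out = 86830 / 2.1641 = 40120 yr.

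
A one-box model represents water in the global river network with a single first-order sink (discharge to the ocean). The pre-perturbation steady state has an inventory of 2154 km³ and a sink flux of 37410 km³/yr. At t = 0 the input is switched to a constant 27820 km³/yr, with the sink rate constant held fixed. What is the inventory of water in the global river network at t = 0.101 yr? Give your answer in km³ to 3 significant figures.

1700 km³

τ = M₀/F₀ = 2154/37410 = 0.05758 yr; rate constant k = 1/τ.
New steady state M_∞ = F₁/k = F₁·τ = 27820 × 0.05758 = 1601.8 km³.
M(t) = M_∞ + (M₀ − M_∞)·e^(−t/τ); t/τ = 0.101/0.05758 = 1.754, so e^(−t/τ) = 0.1731.
M(t) = 1601.8 + 552.2 × 0.1731 = 1697.4 km³.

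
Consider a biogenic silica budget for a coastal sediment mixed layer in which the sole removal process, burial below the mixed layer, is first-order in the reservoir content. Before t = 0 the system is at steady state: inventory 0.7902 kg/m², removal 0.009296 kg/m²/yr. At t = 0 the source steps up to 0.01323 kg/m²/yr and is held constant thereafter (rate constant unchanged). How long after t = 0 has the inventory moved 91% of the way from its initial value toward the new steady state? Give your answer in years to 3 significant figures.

τ = M₀/F₀ = 0.7902/0.009296 = 85.00 yr.
The remaining gap fraction is e^(−t/τ); 91% covered ⇒ e^(−t/τ) = 0.0900.
t = −τ ln(0.0900) = 85.00 × 2.408 = 204.7 yr.

205 yr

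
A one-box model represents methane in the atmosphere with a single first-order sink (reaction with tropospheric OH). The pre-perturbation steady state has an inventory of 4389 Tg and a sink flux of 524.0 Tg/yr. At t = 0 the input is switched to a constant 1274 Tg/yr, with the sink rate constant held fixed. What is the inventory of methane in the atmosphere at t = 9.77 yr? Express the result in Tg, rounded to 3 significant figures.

8710 Tg

The sink rate constant is k = F₀/M₀ = 524.0/4389 = 0.1194 yr⁻¹.
Solving dM/dt = F₁ − kM with M(0) = M₀ gives M(t) = F₁/k + (M₀ − F₁/k)·e^(−kt).
F₁/k = 1274/0.1194 = 10671 Tg; kt = 0.1194 × 9.77 = 1.166, e^(−kt) = 0.3115.
M(9.77) = 10671 + (4389 − 10671) × 0.3115 = 10671 − 1957 = 8714.3 Tg.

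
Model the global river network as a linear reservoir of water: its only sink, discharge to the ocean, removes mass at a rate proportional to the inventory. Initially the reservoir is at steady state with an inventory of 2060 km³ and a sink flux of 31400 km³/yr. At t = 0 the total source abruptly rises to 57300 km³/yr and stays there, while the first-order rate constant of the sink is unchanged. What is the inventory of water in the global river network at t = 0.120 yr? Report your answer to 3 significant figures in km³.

τ = M₀/F₀ = 2060/31400 = 0.06561 yr; rate constant k = 1/τ.
New steady state M_∞ = F₁/k = F₁·τ = 57300 × 0.06561 = 3759.2 km³.
M(t) = M_∞ + (M₀ − M_∞)·e^(−t/τ); t/τ = 0.120/0.06561 = 1.829, so e^(−t/τ) = 0.1606.
M(t) = 3759.2 − 1699 × 0.1606 = 3486.4 km³.

3490 km³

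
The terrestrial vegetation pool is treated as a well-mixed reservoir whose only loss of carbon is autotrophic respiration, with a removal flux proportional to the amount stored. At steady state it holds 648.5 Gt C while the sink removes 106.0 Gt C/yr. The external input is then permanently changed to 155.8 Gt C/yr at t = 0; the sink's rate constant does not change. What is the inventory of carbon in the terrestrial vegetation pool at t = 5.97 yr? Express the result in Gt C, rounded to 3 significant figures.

The sink rate constant is k = F₀/M₀ = 106.0/648.5 = 0.1635 yr⁻¹.
Solving dM/dt = F₁ − kM with M(0) = M₀ gives M(t) = F₁/k + (M₀ − F₁/k)·e^(−kt).
F₁/k = 155.8/0.1635 = 953.17 Gt C; kt = 0.1635 × 5.97 = 0.9758, e^(−kt) = 0.3769.
M(5.97) = 953.17 + (648.5 − 953.17) × 0.3769 = 953.17 − 114.8 = 838.35 Gt C.

838 Gt C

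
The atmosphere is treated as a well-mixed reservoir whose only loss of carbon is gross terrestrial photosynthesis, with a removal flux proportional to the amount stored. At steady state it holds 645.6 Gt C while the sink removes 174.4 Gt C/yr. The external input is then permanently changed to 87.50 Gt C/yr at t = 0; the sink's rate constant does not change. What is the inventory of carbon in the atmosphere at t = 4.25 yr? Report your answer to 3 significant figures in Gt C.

τ = M₀/F₀ = 645.6/174.4 = 3.702 yr; rate constant k = 1/τ.
New steady state M_∞ = F₁/k = F₁·τ = 87.50 × 3.702 = 323.91 Gt C.
M(t) = M_∞ + (M₀ − M_∞)·e^(−t/τ); t/τ = 4.25/3.702 = 1.148, so e^(−t/τ) = 0.3172.
M(t) = 323.91 + 321.7 × 0.3172 = 425.97 Gt C.

426 Gt C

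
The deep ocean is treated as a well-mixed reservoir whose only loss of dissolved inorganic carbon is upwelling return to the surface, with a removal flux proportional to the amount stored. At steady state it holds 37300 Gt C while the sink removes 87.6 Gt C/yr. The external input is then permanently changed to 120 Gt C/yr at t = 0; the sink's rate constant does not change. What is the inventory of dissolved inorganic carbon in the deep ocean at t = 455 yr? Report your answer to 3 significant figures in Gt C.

46400 Gt C

τ = M₀/F₀ = 37300/87.6 = 425.8 yr; rate constant k = 1/τ.
New steady state M_∞ = F₁/k = F₁·τ = 120 × 425.8 = 51096 Gt C.
M(t) = M_∞ + (M₀ − M_∞)·e^(−t/τ); t/τ = 455/425.8 = 1.069, so e^(−t/τ) = 0.3435.
M(t) = 51096 − 13800 × 0.3435 = 46357 Gt C.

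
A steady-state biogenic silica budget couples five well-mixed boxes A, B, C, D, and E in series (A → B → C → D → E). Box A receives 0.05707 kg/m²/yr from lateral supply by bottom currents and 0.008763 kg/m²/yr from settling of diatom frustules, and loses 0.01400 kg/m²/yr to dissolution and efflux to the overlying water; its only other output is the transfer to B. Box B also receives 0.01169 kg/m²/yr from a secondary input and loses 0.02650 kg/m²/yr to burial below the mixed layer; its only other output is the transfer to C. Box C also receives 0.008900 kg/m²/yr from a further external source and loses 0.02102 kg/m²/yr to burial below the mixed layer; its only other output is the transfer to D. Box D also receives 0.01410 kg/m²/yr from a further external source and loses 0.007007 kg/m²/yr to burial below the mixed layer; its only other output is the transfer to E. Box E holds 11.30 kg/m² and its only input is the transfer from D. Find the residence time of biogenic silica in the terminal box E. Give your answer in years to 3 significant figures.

353 yr

Box A: F(A→B) = (0.05707 + 0.008763) − 0.01400 = 0.051833 kg/m²/yr.
Box B: F(B→C) = (0.051833 + 0.01169) − 0.02650 = 0.037023 kg/m²/yr.
Box C: F(C→D) = (0.037023 + 0.008900) − 0.02102 = 0.024903 kg/m²/yr.
Box D: F(D→E) = (0.024903 + 0.01410) − 0.007007 = 0.031996 kg/m²/yr.
Box E throughput = its input = 0.031996 kg/m²/yr; τ = 11.30 / 0.031996 = 353.2 yr.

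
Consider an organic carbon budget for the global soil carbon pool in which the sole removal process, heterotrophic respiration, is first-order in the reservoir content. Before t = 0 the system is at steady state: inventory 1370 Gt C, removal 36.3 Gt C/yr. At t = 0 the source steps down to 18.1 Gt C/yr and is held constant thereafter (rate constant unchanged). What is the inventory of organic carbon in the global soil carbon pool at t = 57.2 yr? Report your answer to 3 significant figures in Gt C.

Residence time τ = M₀/F₀ = 37.74 yr. The eventual steady state is M_∞ = M₀·(F₁/F₀) = 1370 × 18.1/36.3 = 683.11 Gt C.
The anomaly ΔM(t) = M(t) − M_∞ decays as ΔM₀·e^(−t/τ) with ΔM₀ = 1370 − 683.11 = 686.9 Gt C.
At t = 57.2 yr, e^(−t/τ) = e^(−1.516) = 0.2197, so ΔM = 150.9 Gt C and M = 683.11 + 150.9 = 834.01 Gt C.

834 Gt C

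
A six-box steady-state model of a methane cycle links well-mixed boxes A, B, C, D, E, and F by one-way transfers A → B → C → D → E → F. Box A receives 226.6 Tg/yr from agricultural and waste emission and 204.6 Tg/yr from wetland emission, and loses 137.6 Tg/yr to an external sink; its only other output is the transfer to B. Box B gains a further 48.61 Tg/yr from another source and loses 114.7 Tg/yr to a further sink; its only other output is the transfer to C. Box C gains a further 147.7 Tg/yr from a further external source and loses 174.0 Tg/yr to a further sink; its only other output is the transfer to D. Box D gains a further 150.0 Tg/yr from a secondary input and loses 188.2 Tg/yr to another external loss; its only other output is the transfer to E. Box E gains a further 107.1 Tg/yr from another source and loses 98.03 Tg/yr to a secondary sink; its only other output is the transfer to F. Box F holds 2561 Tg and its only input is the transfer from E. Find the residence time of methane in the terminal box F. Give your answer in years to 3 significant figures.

14.9 yr

Box A: F(A→B) = (226.6 + 204.6) − 137.6 = 293.60 Tg/yr.
Box B: F(B→C) = (293.60 + 48.61) − 114.7 = 227.51 Tg/yr.
Box C: F(C→D) = (227.51 + 147.7) − 174.0 = 201.21 Tg/yr.
Box D: F(D→E) = (201.21 + 150.0) − 188.2 = 163.01 Tg/yr.
Box E: F(E→F) = (163.01 + 107.1) − 98.03 = 172.08 Tg/yr.
Box F throughput = its input = 172.08 Tg/yr; τ = 2561 / 172.08 = 14.88 yr.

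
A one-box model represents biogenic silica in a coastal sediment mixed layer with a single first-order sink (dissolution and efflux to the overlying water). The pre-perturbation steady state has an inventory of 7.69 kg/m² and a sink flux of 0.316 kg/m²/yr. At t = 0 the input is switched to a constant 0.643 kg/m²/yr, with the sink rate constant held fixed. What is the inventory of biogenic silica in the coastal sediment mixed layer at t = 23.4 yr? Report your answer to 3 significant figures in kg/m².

12.6 kg/m²

The sink rate constant is k = F₀/M₀ = 0.316/7.69 = 0.04109 yr⁻¹.
Solving dM/dt = F₁ − kM with M(0) = M₀ gives M(t) = F₁/k + (M₀ − F₁/k)·e^(−kt).
F₁/k = 0.643/0.04109 = 15.648 kg/m²; kt = 0.04109 × 23.4 = 0.9616, e^(−kt) = 0.3823.
M(23.4) = 15.648 + (7.69 − 15.648) × 0.3823 = 15.648 − 3.042 = 12.605 kg/m².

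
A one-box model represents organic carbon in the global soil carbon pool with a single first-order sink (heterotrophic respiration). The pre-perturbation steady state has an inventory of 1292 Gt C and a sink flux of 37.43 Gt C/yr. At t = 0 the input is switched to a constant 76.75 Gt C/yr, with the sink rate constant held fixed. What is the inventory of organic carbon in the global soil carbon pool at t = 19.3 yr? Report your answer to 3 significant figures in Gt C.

1870 Gt C

τ = M₀/F₀ = 1292/37.43 = 34.52 yr; rate constant k = 1/τ.
New steady state M_∞ = F₁/k = F₁·τ = 76.75 × 34.52 = 2649.2 Gt C.
M(t) = M_∞ + (M₀ − M_∞)·e^(−t/τ); t/τ = 19.3/34.52 = 0.5591, so e^(−t/τ) = 0.5717.
M(t) = 2649.2 − 1357 × 0.5717 = 1873.3 Gt C.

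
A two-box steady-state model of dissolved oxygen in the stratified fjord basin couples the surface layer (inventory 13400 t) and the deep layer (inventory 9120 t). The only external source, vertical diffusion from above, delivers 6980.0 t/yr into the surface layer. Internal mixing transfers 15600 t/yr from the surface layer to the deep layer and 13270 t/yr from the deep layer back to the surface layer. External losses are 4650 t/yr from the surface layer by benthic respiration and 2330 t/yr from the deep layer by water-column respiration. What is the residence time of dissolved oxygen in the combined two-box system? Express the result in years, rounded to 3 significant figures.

3.23 yr

Residence time in the combined system uses the total inventory and the total *external* removal — internal exchanges between the two boxes cancel.
M_total = 13400 + 9120 = 22520 t.
ΣF_external_out = 4650 + 2330 = 6980.0 t/yr.
τ = M_total / ΣF_ext = 22520 / 6980.0 = 3.226 yr.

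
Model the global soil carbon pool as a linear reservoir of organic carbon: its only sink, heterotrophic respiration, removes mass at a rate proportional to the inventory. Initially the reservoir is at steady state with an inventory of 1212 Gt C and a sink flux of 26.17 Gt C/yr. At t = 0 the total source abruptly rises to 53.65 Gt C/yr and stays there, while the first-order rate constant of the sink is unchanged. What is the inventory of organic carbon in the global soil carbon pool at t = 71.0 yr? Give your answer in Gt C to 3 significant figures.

The sink rate constant is k = F₀/M₀ = 26.17/1212 = 0.02159 yr⁻¹.
Solving dM/dt = F₁ − kM with M(0) = M₀ gives M(t) = F₁/k + (M₀ − F₁/k)·e^(−kt).
F₁/k = 53.65/0.02159 = 2484.7 Gt C; kt = 0.02159 × 71.0 = 1.533, e^(−kt) = 0.2159.
M(71.0) = 2484.7 + (1212 − 2484.7) × 0.2159 = 2484.7 − 274.7 = 2209.9 Gt C.

2210 Gt C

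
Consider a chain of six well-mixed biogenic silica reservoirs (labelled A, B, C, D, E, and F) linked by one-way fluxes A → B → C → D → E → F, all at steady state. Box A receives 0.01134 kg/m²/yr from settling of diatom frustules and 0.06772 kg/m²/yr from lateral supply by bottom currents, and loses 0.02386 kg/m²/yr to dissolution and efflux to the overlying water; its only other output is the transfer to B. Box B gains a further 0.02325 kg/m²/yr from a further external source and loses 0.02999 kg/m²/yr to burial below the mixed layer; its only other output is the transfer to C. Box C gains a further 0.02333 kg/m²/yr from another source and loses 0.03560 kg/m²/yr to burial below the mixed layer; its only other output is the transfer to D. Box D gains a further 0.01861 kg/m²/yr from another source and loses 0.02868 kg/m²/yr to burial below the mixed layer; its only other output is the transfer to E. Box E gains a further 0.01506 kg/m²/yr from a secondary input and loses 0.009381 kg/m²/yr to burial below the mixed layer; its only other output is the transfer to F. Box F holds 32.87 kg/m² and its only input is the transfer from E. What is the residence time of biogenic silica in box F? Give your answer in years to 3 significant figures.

1030 yr

Box A: F(A→B) = (0.01134 + 0.06772) − 0.02386 = 0.055200 kg/m²/yr.
Box B: F(B→C) = (0.055200 + 0.02325) − 0.02999 = 0.048460 kg/m²/yr.
Box C: F(C→D) = (0.048460 + 0.02333) − 0.03560 = 0.036190 kg/m²/yr.
Box D: F(D→E) = (0.036190 + 0.01861) − 0.02868 = 0.026120 kg/m²/yr.
Box E: F(E→F) = (0.026120 + 0.01506) − 0.009381 = 0.031799 kg/m²/yr.
Box F throughput = its input = 0.031799 kg/m²/yr; τ = 32.87 / 0.031799 = 1034 yr.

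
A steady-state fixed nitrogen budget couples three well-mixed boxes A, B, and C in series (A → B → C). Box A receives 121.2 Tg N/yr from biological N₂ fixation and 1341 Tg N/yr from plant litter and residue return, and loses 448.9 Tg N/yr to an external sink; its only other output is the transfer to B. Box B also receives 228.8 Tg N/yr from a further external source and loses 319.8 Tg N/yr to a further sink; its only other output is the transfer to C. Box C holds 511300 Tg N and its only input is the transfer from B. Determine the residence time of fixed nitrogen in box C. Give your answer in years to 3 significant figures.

Box A: F(A→B) = (121.2 + 1341) − 448.9 = 1013.3 Tg N/yr.
Box B: F(B→C) = (1013.3 + 228.8) − 319.8 = 922.30 Tg N/yr.
Box C throughput = its input = 922.30 Tg N/yr; τ = 511300 / 922.30 = 554.4 yr.

554 yr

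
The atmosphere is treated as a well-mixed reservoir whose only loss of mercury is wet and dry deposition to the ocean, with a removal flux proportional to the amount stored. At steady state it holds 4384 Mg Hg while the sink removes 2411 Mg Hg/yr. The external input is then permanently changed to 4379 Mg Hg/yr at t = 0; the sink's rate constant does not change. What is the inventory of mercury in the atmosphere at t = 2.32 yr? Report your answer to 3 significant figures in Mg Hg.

The sink rate constant is k = F₀/M₀ = 2411/4384 = 0.5500 yr⁻¹.
Solving dM/dt = F₁ − kM with M(0) = M₀ gives M(t) = F₁/k + (M₀ − F₁/k)·e^(−kt).
F₁/k = 4379/0.5500 = 7962.5 Mg Hg; kt = 0.5500 × 2.32 = 1.276, e^(−kt) = 0.2792.
M(2.32) = 7962.5 + (4384 − 7962.5) × 0.2792 = 7962.5 − 999.0 = 6963.4 Mg Hg.

6960 Mg Hg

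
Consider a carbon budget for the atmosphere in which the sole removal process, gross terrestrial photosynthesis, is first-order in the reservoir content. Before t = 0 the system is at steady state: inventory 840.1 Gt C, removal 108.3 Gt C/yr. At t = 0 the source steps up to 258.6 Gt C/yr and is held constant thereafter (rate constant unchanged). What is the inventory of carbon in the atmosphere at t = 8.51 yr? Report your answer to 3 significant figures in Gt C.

Residence time τ = M₀/F₀ = 7.757 yr. The eventual steady state is M_∞ = M₀·(F₁/F₀) = 840.1 × 258.6/108.3 = 2006.0 Gt C.
The anomaly ΔM(t) = M(t) − M_∞ decays as ΔM₀·e^(−t/τ) with ΔM₀ = 840.1 − 2006.0 = −1166 Gt C.
At t = 8.51 yr, e^(−t/τ) = e^(−1.097) = 0.3339, so ΔM = −389.2 Gt C and M = 2006.0 − 389.2 = 1616.8 Gt C.

1620 Gt C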